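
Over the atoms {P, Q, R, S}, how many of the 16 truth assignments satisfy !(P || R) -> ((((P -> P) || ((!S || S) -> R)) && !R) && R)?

Initial set: {(!(P || R) -> ((((P -> P) || ((!S || S) -> R)) && !R) && R))}.
(!(P || R) -> ((((P -> P) || ((!S || S) -> R)) && !R) && R)): β-rule — branch into !!(P || R)  //  ((((P -> P) || ((!S || S) -> R)) && !R) && R).
  branch 1 (add !!(P || R)):
    !!(P || R): β-rule — branch into P  //  R.
      branch 1.1 (add P):
        ○ open, literals {P=1}.
      branch 1.2 (add R):
        ○ open, literals {R=1}.
  branch 2 (add ((((P -> P) || ((!S || S) -> R)) && !R) && R)):
    ((((P -> P) || ((!S || S) -> R)) && !R) && R): α-rule — add (((P -> P) || ((!S || S) -> R)) && !R), R.
    (((P -> P) || ((!S || S) -> R)) && !R): α-rule — add ((P -> P) || ((!S || S) -> R)), !R.
    × closes — contains both R and !R.
1 branch closed, 2 open.
Each open branch fixes some atoms; the unmentioned ones are free. Counting distinct full assignments: branch {P=1} (Q, R, S) contributes 8 new; branch {R=1} (P, Q, S) contributes 4 new. Total: 12.

12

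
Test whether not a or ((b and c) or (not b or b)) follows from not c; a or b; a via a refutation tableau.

Initial set: {not c; (a or b); a; not (not a or ((b and c) or (not b or b)))}.
not (not a or ((b and c) or (not b or b))): α-rule — add not not a, not ((b and c) or (not b or b)).
not ((b and c) or (not b or b)): α-rule — add not (b and c), not (not b or b).
not (not b or b): α-rule — add not not b, not b.
× closes — contains both b and not b.
All 1 branch closes.
Every branch closed, so the premises entail the conclusion.

Yes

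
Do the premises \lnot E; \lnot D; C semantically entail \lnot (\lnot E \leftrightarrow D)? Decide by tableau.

Yes

Initial set: {\lnot E; \lnot D; C; \lnot \lnot (\lnot E \leftrightarrow D)}.
\lnot \lnot (\lnot E \leftrightarrow D): β-rule — branch into \lnot E, D  //  \lnot \lnot E, \lnot D.
  branch 1 (add \lnot E, D):
    × closes — contains both D and \lnot D.
  branch 2 (add \lnot \lnot E, \lnot D):
    × closes — contains both E and \lnot E.
All 2 branches close.
Every branch closed, so the premises entail the conclusion.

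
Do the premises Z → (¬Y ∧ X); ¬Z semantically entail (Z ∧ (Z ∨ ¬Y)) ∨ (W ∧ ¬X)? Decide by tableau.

Initial set: {(Z → (¬Y ∧ X)); ¬Z; ¬((Z ∧ (Z ∨ ¬Y)) ∨ (W ∧ ¬X))}.
¬((Z ∧ (Z ∨ ¬Y)) ∨ (W ∧ ¬X)): α-rule — add ¬(Z ∧ (Z ∨ ¬Y)), ¬(W ∧ ¬X).
(Z → (¬Y ∧ X)): β-rule — branch into ¬Z  //  (¬Y ∧ X).
  branch 1 (add ¬Z):
    ¬(Z ∧ (Z ∨ ¬Y)): β-rule — branch into ¬Z  //  ¬(Z ∨ ¬Y).
      branch 1.1 (add ¬Z):
        ¬(W ∧ ¬X): β-rule — branch into ¬W  //  ¬¬X.
          branch 1.1.1 (add ¬W):
            ○ open, literals {W=false, Z=false}.
          branch 1.1.2 (add ¬¬X):
            ○ open, literals {X=true, Z=false}.
      branch 1.2 (add ¬(Z ∨ ¬Y)):
        ¬(Z ∨ ¬Y): α-rule — add ¬Z, ¬¬Y.
        ¬(W ∧ ¬X): β-rule — branch into ¬W  //  ¬¬X.
          branch 1.2.1 (add ¬W):
            ○ open, literals {W=false, Y=true, Z=false}.
          branch 1.2.2 (add ¬¬X):
            ○ open, literals {X=true, Y=true, Z=false}.
  branch 2 (add (¬Y ∧ X)):
    (¬Y ∧ X): α-rule — add ¬Y, X.
    ¬(Z ∧ (Z ∨ ¬Y)): β-rule — branch into ¬Z  //  ¬(Z ∨ ¬Y).
      branch 2.1 (add ¬Z):
        ¬(W ∧ ¬X): β-rule — branch into ¬W  //  ¬¬X.
          branch 2.1.1 (add ¬W):
            ○ open, literals {W=false, X=true, Y=false, Z=false}.
          branch 2.1.2 (add ¬¬X):
            ○ open, literals {X=true, Y=false, Z=false}.
      branch 2.2 (add ¬(Z ∨ ¬Y)):
        ¬(Z ∨ ¬Y): α-rule — add ¬Z, ¬¬Y.
        × closes — contains both Y and ¬Y.
1 branch closed, 6 open.
An open branch gives a countermodel: W=false, Z=false (unmentioned atoms arbitrary); the premises hold there but the conclusion fails.

No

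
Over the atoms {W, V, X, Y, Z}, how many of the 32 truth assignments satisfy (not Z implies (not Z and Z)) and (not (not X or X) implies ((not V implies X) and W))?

16

Initial set: {T ((not Z implies (not Z and Z)) and (not (not X or X) implies ((not V implies X) and W)))}.
T ((not Z implies (not Z and Z)) and (not (not X or X) implies ((not V implies X) and W))): α-rule — add T (not Z implies (not Z and Z)), T (not (not X or X) implies ((not V implies X) and W)).
T (not Z implies (not Z and Z)): β-rule — branch into F not Z  //  T (not Z and Z).
  branch 1 (add F not Z):
    T (not (not X or X) implies ((not V implies X) and W)): β-rule — branch into F not (not X or X)  //  T ((not V implies X) and W).
      branch 1.1 (add F not (not X or X)):
        F not (not X or X): β-rule — branch into T not X  //  T X.
          branch 1.1.1 (add T not X):
            ○ open, literals {X=false, Z=true}.
          branch 1.1.2 (add T X):
            ○ open, literals {X=true, Z=true}.
      branch 1.2 (add T ((not V implies X) and W)):
        T ((not V implies X) and W): α-rule — add T (not V implies X), T W.
        T (not V implies X): β-rule — branch into F not V  //  T X.
          branch 1.2.1 (add F not V):
            ○ open, literals {V=true, W=true, Z=true}.
          branch 1.2.2 (add T X):
            ○ open, literals {W=true, X=true, Z=true}.
  branch 2 (add T (not Z and Z)):
    T (not Z and Z): α-rule — add T not Z, T Z.
    × closes — contains both Z and not Z.
1 branch closed, 4 open.
Each open branch fixes some atoms; the unmentioned ones are free. Counting distinct full assignments: branch {X=false, Z=true} (W, V, Y) contributes 8 new; branch {X=true, Z=true} (W, V, Y) contributes 8 new; branch {V=true, W=true, Z=true} (X, Y) contributes 0 new; branch {W=true, X=true, Z=true} (V, Y) contributes 0 new. Total: 16.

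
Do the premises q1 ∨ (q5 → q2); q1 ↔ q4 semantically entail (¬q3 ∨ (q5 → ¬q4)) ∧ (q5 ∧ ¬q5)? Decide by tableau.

Initial set: {(q1 ∨ (q5 → q2)); (q1 ↔ q4); ¬((¬q3 ∨ (q5 → ¬q4)) ∧ (q5 ∧ ¬q5))}.
(q1 ∨ (q5 → q2)): β-rule — branch into q1  //  (q5 → q2).
  branch 1 (add q1):
    (q1 ↔ q4): β-rule — branch into q1, q4  //  ¬q1, ¬q4.
      branch 1.1 (add q1, q4):
        ¬((¬q3 ∨ (q5 → ¬q4)) ∧ (q5 ∧ ¬q5)): β-rule — branch into ¬(¬q3 ∨ (q5 → ¬q4))  //  ¬(q5 ∧ ¬q5).
          branch 1.1.1 (add ¬(¬q3 ∨ (q5 → ¬q4))):
            ¬(¬q3 ∨ (q5 → ¬q4)): α-rule — add ¬¬q3, ¬(q5 → ¬q4).
            ¬(q5 → ¬q4): α-rule — add q5, ¬¬q4.
            ○ open, literals {q1=1, q3=1, q4=1, q5=1}.
          branch 1.1.2 (add ¬(q5 ∧ ¬q5)):
            ¬(q5 ∧ ¬q5): β-rule — branch into ¬q5  //  ¬¬q5.
              branch 1.1.2.1 (add ¬q5):
                ○ open, literals {q1=1, q4=1, q5=0}.
              branch 1.1.2.2 (add ¬¬q5):
                ○ open, literals {q1=1, q4=1, q5=1}.
      branch 1.2 (add ¬q1, ¬q4):
        × closes — contains both q1 and ¬q1.
  branch 2 (add (q5 → q2)):
    (q1 ↔ q4): β-rule — branch into q1, q4  //  ¬q1, ¬q4.
      branch 2.1 (add q1, q4):
        ¬((¬q3 ∨ (q5 → ¬q4)) ∧ (q5 ∧ ¬q5)): β-rule — branch into ¬(¬q3 ∨ (q5 → ¬q4))  //  ¬(q5 ∧ ¬q5).
          branch 2.1.1 (add ¬(¬q3 ∨ (q5 → ¬q4))):
            ¬(¬q3 ∨ (q5 → ¬q4)): α-rule — add ¬¬q3, ¬(q5 → ¬q4).
            ¬(q5 → ¬q4): α-rule — add q5, ¬¬q4.
            (q5 → q2): β-rule — branch into ¬q5  //  q2.
              branch 2.1.1.1 (add ¬q5):
                × closes — contains both q5 and ¬q5.
              branch 2.1.1.2 (add q2):
                ○ open, literals {q1=1, q2=1, q3=1, q4=1, q5=1}.
          branch 2.1.2 (add ¬(q5 ∧ ¬q5)):
            (q5 → q2): β-rule — branch into ¬q5  //  q2.
              branch 2.1.2.1 (add ¬q5):
                ¬(q5 ∧ ¬q5): β-rule — branch into ¬q5  //  ¬¬q5.
                  branch 2.1.2.1.1 (add ¬q5):
                    ○ open, literals {q1=1, q4=1, q5=0}.
                  branch 2.1.2.1.2 (add ¬¬q5):
                    × closes — contains both q5 and ¬q5.
              branch 2.1.2.2 (add q2):
                ¬(q5 ∧ ¬q5): β-rule — branch into ¬q5  //  ¬¬q5.
                  branch 2.1.2.2.1 (add ¬q5):
                    ○ open, literals {q1=1, q2=1, q4=1, q5=0}.
                  branch 2.1.2.2.2 (add ¬¬q5):
                    ○ open, literals {q1=1, q2=1, q4=1, q5=1}.
      branch 2.2 (add ¬q1, ¬q4):
        ¬((¬q3 ∨ (q5 → ¬q4)) ∧ (q5 ∧ ¬q5)): β-rule — branch into ¬(¬q3 ∨ (q5 → ¬q4))  //  ¬(q5 ∧ ¬q5).
          branch 2.2.1 (add ¬(¬q3 ∨ (q5 → ¬q4))):
            ¬(¬q3 ∨ (q5 → ¬q4)): α-rule — add ¬¬q3, ¬(q5 → ¬q4).
            ¬(q5 → ¬q4): α-rule — add q5, ¬¬q4.
            × closes — contains both q4 and ¬q4.
          branch 2.2.2 (add ¬(q5 ∧ ¬q5)):
            (q5 → q2): β-rule — branch into ¬q5  //  q2.
              branch 2.2.2.1 (add ¬q5):
                ¬(q5 ∧ ¬q5): β-rule — branch into ¬q5  //  ¬¬q5.
                  branch 2.2.2.1.1 (add ¬q5):
                    ○ open, literals {q1=0, q4=0, q5=0}.
                  branch 2.2.2.1.2 (add ¬¬q5):
                    × closes — contains both q5 and ¬q5.
              branch 2.2.2.2 (add q2):
                ¬(q5 ∧ ¬q5): β-rule — branch into ¬q5  //  ¬¬q5.
                  branch 2.2.2.2.1 (add ¬q5):
                    ○ open, literals {q1=0, q2=1, q4=0, q5=0}.
                  branch 2.2.2.2.2 (add ¬¬q5):
                    ○ open, literals {q1=0, q2=1, q4=0, q5=1}.
5 branches closed, 10 open.
An open branch gives a countermodel: q1=1, q3=1, q4=1, q5=1 (unmentioned atoms arbitrary); the premises hold there but the conclusion fails.

No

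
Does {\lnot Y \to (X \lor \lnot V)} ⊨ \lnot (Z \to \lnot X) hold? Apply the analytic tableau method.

No

Initial set: {(\lnot Y \to (X \lor \lnot V)); \lnot \lnot (Z \to \lnot X)}.
(\lnot Y \to (X \lor \lnot V)): β-rule — branch into \lnot \lnot Y  //  (X \lor \lnot V).
  branch 1 (add \lnot \lnot Y):
    \lnot \lnot (Z \to \lnot X): β-rule — branch into \lnot Z  //  \lnot X.
      branch 1.1 (add \lnot Z):
        ○ open, literals {Y=true, Z=false}.
      branch 1.2 (add \lnot X):
        ○ open, literals {X=false, Y=true}.
  branch 2 (add (X \lor \lnot V)):
    \lnot \lnot (Z \to \lnot X): β-rule — branch into \lnot Z  //  \lnot X.
      branch 2.1 (add \lnot Z):
        (X \lor \lnot V): β-rule — branch into X  //  \lnot V.
          branch 2.1.1 (add X):
            ○ open, literals {X=true, Z=false}.
          branch 2.1.2 (add \lnot V):
            ○ open, literals {V=false, Z=false}.
      branch 2.2 (add \lnot X):
        (X \lor \lnot V): β-rule — branch into X  //  \lnot V.
          branch 2.2.1 (add X):
            × closes — contains both X and \lnot X.
          branch 2.2.2 (add \lnot V):
            ○ open, literals {V=false, X=false}.
1 branch closed, 5 open.
An open branch gives a countermodel: Y=true, Z=false (unmentioned atoms arbitrary); the premises hold there but the conclusion fails.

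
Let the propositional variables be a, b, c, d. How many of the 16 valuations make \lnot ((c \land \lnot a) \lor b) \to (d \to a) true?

15

Initial set: {(\lnot ((c \land \lnot a) \lor b) \to (d \to a))}.
(\lnot ((c \land \lnot a) \lor b) \to (d \to a)): β-rule — branch into \lnot \lnot ((c \land \lnot a) \lor b)  //  (d \to a).
  branch 1 (add \lnot \lnot ((c \land \lnot a) \lor b)):
    \lnot \lnot ((c \land \lnot a) \lor b): β-rule — branch into (c \land \lnot a)  //  b.
      branch 1.1 (add (c \land \lnot a)):
        (c \land \lnot a): α-rule — add c, \lnot a.
        ○ open, literals {a=0, c=1}.
      branch 1.2 (add b):
        ○ open, literals {b=1}.
  branch 2 (add (d \to a)):
    (d \to a): β-rule — branch into \lnot d  //  a.
      branch 2.1 (add \lnot d):
        ○ open, literals {d=0}.
      branch 2.2 (add a):
        ○ open, literals {a=1}.
0 branches closed, 4 open.
Each open branch fixes some atoms; the unmentioned ones are free. Counting distinct full assignments: branch {a=0, c=1} (b, d) contributes 4 new; branch {b=1} (a, c, d) contributes 6 new; branch {d=0} (a, b, c) contributes 3 new; branch {a=1} (b, c, d) contributes 2 new. Total: 15.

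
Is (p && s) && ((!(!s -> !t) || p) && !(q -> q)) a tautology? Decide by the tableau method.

Not valid

Assume the negation and expand:
Initial set: {!((p && s) && ((!(!s -> !t) || p) && !(q -> q)))}.
!((p && s) && ((!(!s -> !t) || p) && !(q -> q))): β-rule — branch into !(p && s)  //  !((!(!s -> !t) || p) && !(q -> q)).
  branch 1 (add !(p && s)):
    !(p && s): β-rule — branch into !p  //  !s.
      branch 1.1 (add !p):
        ○ open, literals {p=0}.
      branch 1.2 (add !s):
        ○ open, literals {s=0}.
  branch 2 (add !((!(!s -> !t) || p) && !(q -> q))):
    !((!(!s -> !t) || p) && !(q -> q)): β-rule — branch into !(!(!s -> !t) || p)  //  !!(q -> q).
      branch 2.1 (add !(!(!s -> !t) || p)):
        !(!(!s -> !t) || p): α-rule — add !!(!s -> !t), !p.
        !!(!s -> !t): β-rule — branch into !!s  //  !t.
          branch 2.1.1 (add !!s):
            ○ open, literals {p=0, s=1}.
          branch 2.1.2 (add !t):
            ○ open, literals {p=0, t=0}.
      branch 2.2 (add !!(q -> q)):
        !!(q -> q): β-rule — branch into !q  //  q.
          branch 2.2.1 (add !q):
            ○ open, literals {q=0}.
          branch 2.2.2 (add q):
            ○ open, literals {q=1}.
0 branches closed, 6 open.
An open branch gives a countermodel: p=0 (unmentioned atoms arbitrary); under it the original formula is false.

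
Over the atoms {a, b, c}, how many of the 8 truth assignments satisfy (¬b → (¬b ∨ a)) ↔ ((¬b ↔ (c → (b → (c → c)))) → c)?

6

Initial set: {((¬b → (¬b ∨ a)) ↔ ((¬b ↔ (c → (b → (c → c)))) → c))}.
((¬b → (¬b ∨ a)) ↔ ((¬b ↔ (c → (b → (c → c)))) → c)): β-rule — branch into (¬b → (¬b ∨ a)), ((¬b ↔ (c → (b → (c → c)))) → c)  //  ¬(¬b → (¬b ∨ a)), ¬((¬b ↔ (c → (b → (c → c)))) → c).
  branch 1 (add (¬b → (¬b ∨ a)), ((¬b ↔ (c → (b → (c → c)))) → c)):
    (¬b → (¬b ∨ a)): β-rule — branch into ¬¬b  //  (¬b ∨ a).
      branch 1.1 (add ¬¬b):
        ((¬b ↔ (c → (b → (c → c)))) → c): β-rule — branch into ¬(¬b ↔ (c → (b → (c → c))))  //  c.
          branch 1.1.1 (add ¬(¬b ↔ (c → (b → (c → c))))):
            ¬(¬b ↔ (c → (b → (c → c)))): β-rule — branch into ¬b, ¬(c → (b → (c → c)))  //  ¬¬b, (c → (b → (c → c))).
              branch 1.1.1.1 (add ¬b, ¬(c → (b → (c → c)))):
                × closes — contains both b and ¬b.
              branch 1.1.1.2 (add ¬¬b, (c → (b → (c → c)))):
                (c → (b → (c → c))): β-rule — branch into ¬c  //  (b → (c → c)).
                  branch 1.1.1.2.1 (add ¬c):
                    ○ open, literals {b=1, c=0}.
                  branch 1.1.1.2.2 (add (b → (c → c))):
                    (b → (c → c)): β-rule — branch into ¬b  //  (c → c).
                      branch 1.1.1.2.2.1 (add ¬b):
                        × closes — contains both b and ¬b.
                      branch 1.1.1.2.2.2 (add (c → c)):
                        (c → c): β-rule — branch into ¬c  //  c.
                          branch 1.1.1.2.2.2.1 (add ¬c):
                            ○ open, literals {b=1, c=0}.
                          branch 1.1.1.2.2.2.2 (add c):
                            ○ open, literals {b=1, c=1}.
          branch 1.1.2 (add c):
            ○ open, literals {b=1, c=1}.
      branch 1.2 (add (¬b ∨ a)):
        ((¬b ↔ (c → (b → (c → c)))) → c): β-rule — branch into ¬(¬b ↔ (c → (b → (c → c))))  //  c.
          branch 1.2.1 (add ¬(¬b ↔ (c → (b → (c → c))))):
            (¬b ∨ a): β-rule — branch into ¬b  //  a.
              branch 1.2.1.1 (add ¬b):
                ¬(¬b ↔ (c → (b → (c → c)))): β-rule — branch into ¬b, ¬(c → (b → (c → c)))  //  ¬¬b, (c → (b → (c → c))).
                  branch 1.2.1.1.1 (add ¬b, ¬(c → (b → (c → c)))):
                    ¬(c → (b → (c → c))): α-rule — add c, ¬(b → (c → c)).
                    ¬(b → (c → c)): α-rule — add b, ¬(c → c).
                    × closes — contains both b and ¬b.
                  branch 1.2.1.1.2 (add ¬¬b, (c → (b → (c → c)))):
                    × closes — contains both b and ¬b.
              branch 1.2.1.2 (add a):
                ¬(¬b ↔ (c → (b → (c → c)))): β-rule — branch into ¬b, ¬(c → (b → (c → c)))  //  ¬¬b, (c → (b → (c → c))).
                  branch 1.2.1.2.1 (add ¬b, ¬(c → (b → (c → c)))):
                    ¬(c → (b → (c → c))): α-rule — add c, ¬(b → (c → c)).
                    ¬(b → (c → c)): α-rule — add b, ¬(c → c).
                    × closes — contains both b and ¬b.
                  branch 1.2.1.2.2 (add ¬¬b, (c → (b → (c → c)))):
                    (c → (b → (c → c))): β-rule — branch into ¬c  //  (b → (c → c)).
                      branch 1.2.1.2.2.1 (add ¬c):
                        ○ open, literals {a=1, b=1, c=0}.
                      branch 1.2.1.2.2.2 (add (b → (c → c))):
                        (b → (c → c)): β-rule — branch into ¬b  //  (c → c).
                          branch 1.2.1.2.2.2.1 (add ¬b):
                            × closes — contains both b and ¬b.
                          branch 1.2.1.2.2.2.2 (add (c → c)):
                            (c → c): β-rule — branch into ¬c  //  c.
                              branch 1.2.1.2.2.2.2.1 (add ¬c):
                                ○ open, literals {a=1, b=1, c=0}.
                              branch 1.2.1.2.2.2.2.2 (add c):
                                ○ open, literals {a=1, b=1, c=1}.
          branch 1.2.2 (add c):
            (¬b ∨ a): β-rule — branch into ¬b  //  a.
              branch 1.2.2.1 (add ¬b):
                ○ open, literals {b=0, c=1}.
              branch 1.2.2.2 (add a):
                ○ open, literals {a=1, c=1}.
  branch 2 (add ¬(¬b → (¬b ∨ a)), ¬((¬b ↔ (c → (b → (c → c)))) → c)):
    ¬(¬b → (¬b ∨ a)): α-rule — add ¬b, ¬(¬b ∨ a).
    ¬((¬b ↔ (c → (b → (c → c)))) → c): α-rule — add (¬b ↔ (c → (b → (c → c)))), ¬c.
    ¬(¬b ∨ a): α-rule — add ¬¬b, ¬a.
    × closes — contains both b and ¬b.
7 branches closed, 9 open.
Each open branch fixes some atoms; the unmentioned ones are free. Counting distinct full assignments: branch {b=1, c=0} (a) contributes 2 new; branch {b=1, c=0} (a) contributes 0 new; branch {b=1, c=1} (a) contributes 2 new; branch {b=1, c=1} (a) contributes 0 new; branch {a=1, b=1, c=0} (none free) contributes 0 new; branch {a=1, b=1, c=0} (none free) contributes 0 new; branch {a=1, b=1, c=1} (none free) contributes 0 new; branch {b=0, c=1} (a) contributes 2 new; branch {a=1, c=1} (b) contributes 0 new. Total: 6.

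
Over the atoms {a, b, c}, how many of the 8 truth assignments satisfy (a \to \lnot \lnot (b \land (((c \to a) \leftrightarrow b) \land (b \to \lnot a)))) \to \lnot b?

6

Initial set: {((a \to \lnot \lnot (b \land (((c \to a) \leftrightarrow b) \land (b \to \lnot a)))) \to \lnot b)}.
((a \to \lnot \lnot (b \land (((c \to a) \leftrightarrow b) \land (b \to \lnot a)))) \to \lnot b): β-rule — branch into \lnot (a \to \lnot \lnot (b \land (((c \to a) \leftrightarrow b) \land (b \to \lnot a))))  //  \lnot b.
  branch 1 (add \lnot (a \to \lnot \lnot (b \land (((c \to a) \leftrightarrow b) \land (b \to \lnot a))))):
    \lnot (a \to \lnot \lnot (b \land (((c \to a) \leftrightarrow b) \land (b \to \lnot a)))): α-rule — add a, \lnot \lnot \lnot (b \land (((c \to a) \leftrightarrow b) \land (b \to \lnot a))).
    \lnot \lnot \lnot (b \land (((c \to a) \leftrightarrow b) \land (b \to \lnot a))): drop double negation, giving \lnot (b \land (((c \to a) \leftrightarrow b) \land (b \to \lnot a))).
    \lnot (b \land (((c \to a) \leftrightarrow b) \land (b \to \lnot a))): β-rule — branch into \lnot b  //  \lnot (((c \to a) \leftrightarrow b) \land (b \to \lnot a)).
      branch 1.1 (add \lnot b):
        ○ open, literals {a=T, b=F}.
      branch 1.2 (add \lnot (((c \to a) \leftrightarrow b) \land (b \to \lnot a))):
        \lnot (((c \to a) \leftrightarrow b) \land (b \to \lnot a)): β-rule — branch into \lnot ((c \to a) \leftrightarrow b)  //  \lnot (b \to \lnot a).
          branch 1.2.1 (add \lnot ((c \to a) \leftrightarrow b)):
            \lnot ((c \to a) \leftrightarrow b): β-rule — branch into (c \to a), \lnot b  //  \lnot (c \to a), b.
              branch 1.2.1.1 (add (c \to a), \lnot b):
                (c \to a): β-rule — branch into \lnot c  //  a.
                  branch 1.2.1.1.1 (add \lnot c):
                    ○ open, literals {a=T, b=F, c=F}.
                  branch 1.2.1.1.2 (add a):
                    ○ open, literals {a=T, b=F}.
              branch 1.2.1.2 (add \lnot (c \to a), b):
                \lnot (c \to a): α-rule — add c, \lnot a.
                × closes — contains both a and \lnot a.
          branch 1.2.2 (add \lnot (b \to \lnot a)):
            \lnot (b \to \lnot a): α-rule — add b, \lnot \lnot a.
            ○ open, literals {a=T, b=T}.
  branch 2 (add \lnot b):
    ○ open, literals {b=F}.
1 branch closed, 5 open.
Each open branch fixes some atoms; the unmentioned ones are free. Counting distinct full assignments: branch {a=T, b=F} (c) contributes 2 new; branch {a=T, b=F, c=F} (none free) contributes 0 new; branch {a=T, b=F} (c) contributes 0 new; branch {a=T, b=T} (c) contributes 2 new; branch {b=F} (a, c) contributes 2 new. Total: 6.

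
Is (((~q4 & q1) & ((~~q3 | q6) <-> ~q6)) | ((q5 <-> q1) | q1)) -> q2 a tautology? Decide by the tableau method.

Assume the negation and expand:
Initial set: {~((((~q4 & q1) & ((~~q3 | q6) <-> ~q6)) | ((q5 <-> q1) | q1)) -> q2)}.
~((((~q4 & q1) & ((~~q3 | q6) <-> ~q6)) | ((q5 <-> q1) | q1)) -> q2): α-rule — add (((~q4 & q1) & ((~~q3 | q6) <-> ~q6)) | ((q5 <-> q1) | q1)), ~q2.
(((~q4 & q1) & ((~~q3 | q6) <-> ~q6)) | ((q5 <-> q1) | q1)): β-rule — branch into ((~q4 & q1) & ((~~q3 | q6) <-> ~q6))  //  ((q5 <-> q1) | q1).
  branch 1 (add ((~q4 & q1) & ((~~q3 | q6) <-> ~q6))):
    ((~q4 & q1) & ((~~q3 | q6) <-> ~q6)): α-rule — add (~q4 & q1), ((~~q3 | q6) <-> ~q6).
    (~q4 & q1): α-rule — add ~q4, q1.
    ((~~q3 | q6) <-> ~q6): β-rule — branch into (~~q3 | q6), ~q6  //  ~(~~q3 | q6), ~~q6.
      branch 1.1 (add (~~q3 | q6), ~q6):
        (~~q3 | q6): β-rule — branch into ~~q3  //  q6.
          branch 1.1.1 (add ~~q3):
            ~~q3: drop double negation, giving q3.
            ○ open, literals {q1=true, q2=false, q3=true, q4=false, q6=false}.
          branch 1.1.2 (add q6):
            × closes — contains both q6 and ~q6.
      branch 1.2 (add ~(~~q3 | q6), ~~q6):
        ~(~~q3 | q6): α-rule — add ~~~q3, ~q6.
        × closes — contains both q6 and ~q6.
  branch 2 (add ((q5 <-> q1) | q1)):
    ((q5 <-> q1) | q1): β-rule — branch into (q5 <-> q1)  //  q1.
      branch 2.1 (add (q5 <-> q1)):
        (q5 <-> q1): β-rule — branch into q5, q1  //  ~q5, ~q1.
          branch 2.1.1 (add q5, q1):
            ○ open, literals {q1=true, q2=false, q5=true}.
          branch 2.1.2 (add ~q5, ~q1):
            ○ open, literals {q1=false, q2=false, q5=false}.
      branch 2.2 (add q1):
        ○ open, literals {q1=true, q2=false}.
2 branches closed, 4 open.
An open branch gives a countermodel: q1=true, q2=false, q3=true, q4=false, q6=false (unmentioned atoms arbitrary); under it the original formula is false.

Not valid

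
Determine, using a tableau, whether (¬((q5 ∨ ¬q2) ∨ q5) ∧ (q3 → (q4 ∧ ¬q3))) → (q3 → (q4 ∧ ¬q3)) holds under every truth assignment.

Assume the negation and expand:
Initial set: {¬((¬((q5 ∨ ¬q2) ∨ q5) ∧ (q3 → (q4 ∧ ¬q3))) → (q3 → (q4 ∧ ¬q3)))}.
¬((¬((q5 ∨ ¬q2) ∨ q5) ∧ (q3 → (q4 ∧ ¬q3))) → (q3 → (q4 ∧ ¬q3))): α-rule — add (¬((q5 ∨ ¬q2) ∨ q5) ∧ (q3 → (q4 ∧ ¬q3))), ¬(q3 → (q4 ∧ ¬q3)).
(¬((q5 ∨ ¬q2) ∨ q5) ∧ (q3 → (q4 ∧ ¬q3))): α-rule — add ¬((q5 ∨ ¬q2) ∨ q5), (q3 → (q4 ∧ ¬q3)).
¬(q3 → (q4 ∧ ¬q3)): α-rule — add q3, ¬(q4 ∧ ¬q3).
¬((q5 ∨ ¬q2) ∨ q5): α-rule — add ¬(q5 ∨ ¬q2), ¬q5.
¬(q5 ∨ ¬q2): α-rule — add ¬q5, ¬¬q2.
(q3 → (q4 ∧ ¬q3)): β-rule — branch into ¬q3  //  (q4 ∧ ¬q3).
  branch 1 (add ¬q3):
    × closes — contains both q3 and ¬q3.
  branch 2 (add (q4 ∧ ¬q3)):
    (q4 ∧ ¬q3): α-rule — add q4, ¬q3.
    × closes — contains both q3 and ¬q3.
All 2 branches close.
Every branch closed, so the negation is unsatisfiable and the formula is valid.

Valid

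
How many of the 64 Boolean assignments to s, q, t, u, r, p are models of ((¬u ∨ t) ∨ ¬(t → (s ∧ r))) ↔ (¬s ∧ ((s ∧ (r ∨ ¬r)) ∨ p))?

Initial set: {(((¬u ∨ t) ∨ ¬(t → (s ∧ r))) ↔ (¬s ∧ ((s ∧ (r ∨ ¬r)) ∨ p)))}.
(((¬u ∨ t) ∨ ¬(t → (s ∧ r))) ↔ (¬s ∧ ((s ∧ (r ∨ ¬r)) ∨ p))): β-rule — branch into ((¬u ∨ t) ∨ ¬(t → (s ∧ r))), (¬s ∧ ((s ∧ (r ∨ ¬r)) ∨ p))  //  ¬((¬u ∨ t) ∨ ¬(t → (s ∧ r))), ¬(¬s ∧ ((s ∧ (r ∨ ¬r)) ∨ p)).
  branch 1 (add ((¬u ∨ t) ∨ ¬(t → (s ∧ r))), (¬s ∧ ((s ∧ (r ∨ ¬r)) ∨ p))):
    (¬s ∧ ((s ∧ (r ∨ ¬r)) ∨ p)): α-rule — add ¬s, ((s ∧ (r ∨ ¬r)) ∨ p).
    ((¬u ∨ t) ∨ ¬(t → (s ∧ r))): β-rule — branch into (¬u ∨ t)  //  ¬(t → (s ∧ r)).
      branch 1.1 (add (¬u ∨ t)):
        ((s ∧ (r ∨ ¬r)) ∨ p): β-rule — branch into (s ∧ (r ∨ ¬r))  //  p.
          branch 1.1.1 (add (s ∧ (r ∨ ¬r))):
            (s ∧ (r ∨ ¬r)): α-rule — add s, (r ∨ ¬r).
            × closes — contains both s and ¬s.
          branch 1.1.2 (add p):
            (¬u ∨ t): β-rule — branch into ¬u  //  t.
              branch 1.1.2.1 (add ¬u):
                ○ open, literals {p=T, s=F, u=F}.
              branch 1.1.2.2 (add t):
                ○ open, literals {p=T, s=F, t=T}.
      branch 1.2 (add ¬(t → (s ∧ r))):
        ¬(t → (s ∧ r)): α-rule — add t, ¬(s ∧ r).
        ((s ∧ (r ∨ ¬r)) ∨ p): β-rule — branch into (s ∧ (r ∨ ¬r))  //  p.
          branch 1.2.1 (add (s ∧ (r ∨ ¬r))):
            (s ∧ (r ∨ ¬r)): α-rule — add s, (r ∨ ¬r).
            × closes — contains both s and ¬s.
          branch 1.2.2 (add p):
            ¬(s ∧ r): β-rule — branch into ¬s  //  ¬r.
              branch 1.2.2.1 (add ¬s):
                ○ open, literals {p=T, s=F, t=T}.
              branch 1.2.2.2 (add ¬r):
                ○ open, literals {p=T, r=F, s=F, t=T}.
  branch 2 (add ¬((¬u ∨ t) ∨ ¬(t → (s ∧ r))), ¬(¬s ∧ ((s ∧ (r ∨ ¬r)) ∨ p))):
    ¬((¬u ∨ t) ∨ ¬(t → (s ∧ r))): α-rule — add ¬(¬u ∨ t), ¬¬(t → (s ∧ r)).
    ¬(¬u ∨ t): α-rule — add ¬¬u, ¬t.
    ¬(¬s ∧ ((s ∧ (r ∨ ¬r)) ∨ p)): β-rule — branch into ¬¬s  //  ¬((s ∧ (r ∨ ¬r)) ∨ p).
      branch 2.1 (add ¬¬s):
        ¬¬(t → (s ∧ r)): β-rule — branch into ¬t  //  (s ∧ r).
          branch 2.1.1 (add ¬t):
            ○ open, literals {s=T, t=F, u=T}.
          branch 2.1.2 (add (s ∧ r)):
            (s ∧ r): α-rule — add s, r.
            ○ open, literals {r=T, s=T, t=F, u=T}.
      branch 2.2 (add ¬((s ∧ (r ∨ ¬r)) ∨ p)):
        ¬((s ∧ (r ∨ ¬r)) ∨ p): α-rule — add ¬(s ∧ (r ∨ ¬r)), ¬p.
        ¬¬(t → (s ∧ r)): β-rule — branch into ¬t  //  (s ∧ r).
          branch 2.2.1 (add ¬t):
            ¬(s ∧ (r ∨ ¬r)): β-rule — branch into ¬s  //  ¬(r ∨ ¬r).
              branch 2.2.1.1 (add ¬s):
                ○ open, literals {p=F, s=F, t=F, u=T}.
              branch 2.2.1.2 (add ¬(r ∨ ¬r)):
                ¬(r ∨ ¬r): α-rule — add ¬r, ¬¬r.
                × closes — contains both r and ¬r.
          branch 2.2.2 (add (s ∧ r)):
            (s ∧ r): α-rule — add s, r.
            ¬(s ∧ (r ∨ ¬r)): β-rule — branch into ¬s  //  ¬(r ∨ ¬r).
              branch 2.2.2.1 (add ¬s):
                × closes — contains both s and ¬s.
              branch 2.2.2.2 (add ¬(r ∨ ¬r)):
                ¬(r ∨ ¬r): α-rule — add ¬r, ¬¬r.
                × closes — contains both r and ¬r.
5 branches closed, 7 open.
Each open branch fixes some atoms; the unmentioned ones are free. Counting distinct full assignments: branch {p=T, s=F, u=F} (q, t, r) contributes 8 new; branch {p=T, s=F, t=T} (q, u, r) contributes 4 new; branch {p=T, s=F, t=T} (q, u, r) contributes 0 new; branch {p=T, r=F, s=F, t=T} (q, u) contributes 0 new; branch {s=T, t=F, u=T} (q, r, p) contributes 8 new; branch {r=T, s=T, t=F, u=T} (q, p) contributes 0 new; branch {p=F, s=F, t=F, u=T} (q, r) contributes 4 new. Total: 24.

24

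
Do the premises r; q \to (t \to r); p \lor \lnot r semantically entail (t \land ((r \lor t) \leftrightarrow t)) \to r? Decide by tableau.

Initial set: {r; (q \to (t \to r)); (p \lor \lnot r); \lnot ((t \land ((r \lor t) \leftrightarrow t)) \to r)}.
\lnot ((t \land ((r \lor t) \leftrightarrow t)) \to r): α-rule — add (t \land ((r \lor t) \leftrightarrow t)), \lnot r.
× closes — contains both r and \lnot r.
All 1 branch closes.
Every branch closed, so the premises entail the conclusion.

Yes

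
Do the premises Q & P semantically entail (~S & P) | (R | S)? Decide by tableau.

Yes

Initial set: {(Q & P); ~((~S & P) | (R | S))}.
(Q & P): α-rule — add Q, P.
~((~S & P) | (R | S)): α-rule — add ~(~S & P), ~(R | S).
~(R | S): α-rule — add ~R, ~S.
~(~S & P): β-rule — branch into ~~S  //  ~P.
  branch 1 (add ~~S):
    × closes — contains both S and ~S.
  branch 2 (add ~P):
    × closes — contains both P and ~P.
All 2 branches close.
Every branch closed, so the premises entail the conclusion.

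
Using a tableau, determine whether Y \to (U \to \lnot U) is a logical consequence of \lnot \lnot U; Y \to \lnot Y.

Initial set: {\lnot \lnot U; (Y \to \lnot Y); \lnot (Y \to (U \to \lnot U))}.
\lnot \lnot U: drop double negation, giving U.
\lnot (Y \to (U \to \lnot U)): α-rule — add Y, \lnot (U \to \lnot U).
\lnot (U \to \lnot U): α-rule — add U, \lnot \lnot U.
(Y \to \lnot Y): β-rule — branch into \lnot Y  //  \lnot Y.
  branch 1 (add \lnot Y):
    × closes — contains both Y and \lnot Y.
  branch 2 (add \lnot Y):
    × closes — contains both Y and \lnot Y.
All 2 branches close.
Every branch closed, so the premises entail the conclusion.

Yes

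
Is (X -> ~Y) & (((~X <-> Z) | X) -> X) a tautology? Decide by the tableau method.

Not valid

Assume the negation and expand:
Initial set: {~((X -> ~Y) & (((~X <-> Z) | X) -> X))}.
~((X -> ~Y) & (((~X <-> Z) | X) -> X)): β-rule — branch into ~(X -> ~Y)  //  ~(((~X <-> Z) | X) -> X).
  branch 1 (add ~(X -> ~Y)):
    ~(X -> ~Y): α-rule — add X, ~~Y.
    ○ open, literals {X=T, Y=T}.
  branch 2 (add ~(((~X <-> Z) | X) -> X)):
    ~(((~X <-> Z) | X) -> X): α-rule — add ((~X <-> Z) | X), ~X.
    ((~X <-> Z) | X): β-rule — branch into (~X <-> Z)  //  X.
      branch 2.1 (add (~X <-> Z)):
        (~X <-> Z): β-rule — branch into ~X, Z  //  ~~X, ~Z.
          branch 2.1.1 (add ~X, Z):
            ○ open, literals {X=F, Z=T}.
          branch 2.1.2 (add ~~X, ~Z):
            × closes — contains both X and ~X.
      branch 2.2 (add X):
        × closes — contains both X and ~X.
2 branches closed, 2 open.
An open branch gives a countermodel: X=T, Y=T (unmentioned atoms arbitrary); under it the original formula is false.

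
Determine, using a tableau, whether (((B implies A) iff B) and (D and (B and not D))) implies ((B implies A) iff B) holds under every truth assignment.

Valid

Assume the negation and expand:
Initial set: {not ((((B implies A) iff B) and (D and (B and not D))) implies ((B implies A) iff B))}.
not ((((B implies A) iff B) and (D and (B and not D))) implies ((B implies A) iff B)): α-rule — add (((B implies A) iff B) and (D and (B and not D))), not ((B implies A) iff B).
(((B implies A) iff B) and (D and (B and not D))): α-rule — add ((B implies A) iff B), (D and (B and not D)).
(D and (B and not D)): α-rule — add D, (B and not D).
(B and not D): α-rule — add B, not D.
× closes — contains both D and not D.
All 1 branch closes.
Every branch closed, so the negation is unsatisfiable and the formula is valid.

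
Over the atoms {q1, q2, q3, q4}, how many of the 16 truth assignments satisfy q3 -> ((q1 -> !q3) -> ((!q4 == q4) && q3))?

12

Initial set: {(q3 -> ((q1 -> !q3) -> ((!q4 == q4) && q3)))}.
(q3 -> ((q1 -> !q3) -> ((!q4 == q4) && q3))): β-rule — branch into !q3  //  ((q1 -> !q3) -> ((!q4 == q4) && q3)).
  branch 1 (add !q3):
    ○ open, literals {q3=F}.
  branch 2 (add ((q1 -> !q3) -> ((!q4 == q4) && q3))):
    ((q1 -> !q3) -> ((!q4 == q4) && q3)): β-rule — branch into !(q1 -> !q3)  //  ((!q4 == q4) && q3).
      branch 2.1 (add !(q1 -> !q3)):
        !(q1 -> !q3): α-rule — add q1, !!q3.
        ○ open, literals {q1=T, q3=T}.
      branch 2.2 (add ((!q4 == q4) && q3)):
        ((!q4 == q4) && q3): α-rule — add (!q4 == q4), q3.
        (!q4 == q4): β-rule — branch into !q4, q4  //  !!q4, !q4.
          branch 2.2.1 (add !q4, q4):
            × closes — contains both q4 and !q4.
          branch 2.2.2 (add !!q4, !q4):
            × closes — contains both q4 and !q4.
2 branches closed, 2 open.
Each open branch fixes some atoms; the unmentioned ones are free. Counting distinct full assignments: branch {q3=F} (q1, q2, q4) contributes 8 new; branch {q1=T, q3=T} (q2, q4) contributes 4 new. Total: 12.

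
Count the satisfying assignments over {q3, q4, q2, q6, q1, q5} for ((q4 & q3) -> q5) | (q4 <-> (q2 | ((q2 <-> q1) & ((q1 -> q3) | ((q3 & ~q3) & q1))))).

62

Initial set: {(((q4 & q3) -> q5) | (q4 <-> (q2 | ((q2 <-> q1) & ((q1 -> q3) | ((q3 & ~q3) & q1))))))}.
(((q4 & q3) -> q5) | (q4 <-> (q2 | ((q2 <-> q1) & ((q1 -> q3) | ((q3 & ~q3) & q1)))))): β-rule — branch into ((q4 & q3) -> q5)  //  (q4 <-> (q2 | ((q2 <-> q1) & ((q1 -> q3) | ((q3 & ~q3) & q1))))).
  branch 1 (add ((q4 & q3) -> q5)):
    ((q4 & q3) -> q5): β-rule — branch into ~(q4 & q3)  //  q5.
      branch 1.1 (add ~(q4 & q3)):
        ~(q4 & q3): β-rule — branch into ~q4  //  ~q3.
          branch 1.1.1 (add ~q4):
            ○ open, literals {q4=0}.
          branch 1.1.2 (add ~q3):
            ○ open, literals {q3=0}.
      branch 1.2 (add q5):
        ○ open, literals {q5=1}.
  branch 2 (add (q4 <-> (q2 | ((q2 <-> q1) & ((q1 -> q3) | ((q3 & ~q3) & q1)))))):
    (q4 <-> (q2 | ((q2 <-> q1) & ((q1 -> q3) | ((q3 & ~q3) & q1))))): β-rule — branch into q4, (q2 | ((q2 <-> q1) & ((q1 -> q3) | ((q3 & ~q3) & q1))))  //  ~q4, ~(q2 | ((q2 <-> q1) & ((q1 -> q3) | ((q3 & ~q3) & q1)))).
      branch 2.1 (add q4, (q2 | ((q2 <-> q1) & ((q1 -> q3) | ((q3 & ~q3) & q1))))):
        (q2 | ((q2 <-> q1) & ((q1 -> q3) | ((q3 & ~q3) & q1)))): β-rule — branch into q2  //  ((q2 <-> q1) & ((q1 -> q3) | ((q3 & ~q3) & q1))).
          branch 2.1.1 (add q2):
            ○ open, literals {q2=1, q4=1}.
          branch 2.1.2 (add ((q2 <-> q1) & ((q1 -> q3) | ((q3 & ~q3) & q1)))):
            ((q2 <-> q1) & ((q1 -> q3) | ((q3 & ~q3) & q1))): α-rule — add (q2 <-> q1), ((q1 -> q3) | ((q3 & ~q3) & q1)).
            (q2 <-> q1): β-rule — branch into q2, q1  //  ~q2, ~q1.
              branch 2.1.2.1 (add q2, q1):
                ((q1 -> q3) | ((q3 & ~q3) & q1)): β-rule — branch into (q1 -> q3)  //  ((q3 & ~q3) & q1).
                  branch 2.1.2.1.1 (add (q1 -> q3)):
                    (q1 -> q3): β-rule — branch into ~q1  //  q3.
                      branch 2.1.2.1.1.1 (add ~q1):
                        × closes — contains both q1 and ~q1.
                      branch 2.1.2.1.1.2 (add q3):
                        ○ open, literals {q1=1, q2=1, q3=1, q4=1}.
                  branch 2.1.2.1.2 (add ((q3 & ~q3) & q1)):
                    ((q3 & ~q3) & q1): α-rule — add (q3 & ~q3), q1.
                    (q3 & ~q3): α-rule — add q3, ~q3.
                    × closes — contains both q3 and ~q3.
              branch 2.1.2.2 (add ~q2, ~q1):
                ((q1 -> q3) | ((q3 & ~q3) & q1)): β-rule — branch into (q1 -> q3)  //  ((q3 & ~q3) & q1).
                  branch 2.1.2.2.1 (add (q1 -> q3)):
                    (q1 -> q3): β-rule — branch into ~q1  //  q3.
                      branch 2.1.2.2.1.1 (add ~q1):
                        ○ open, literals {q1=0, q2=0, q4=1}.
                      branch 2.1.2.2.1.2 (add q3):
                        ○ open, literals {q1=0, q2=0, q3=1, q4=1}.
                  branch 2.1.2.2.2 (add ((q3 & ~q3) & q1)):
                    ((q3 & ~q3) & q1): α-rule — add (q3 & ~q3), q1.
                    × closes — contains both q1 and ~q1.
      branch 2.2 (add ~q4, ~(q2 | ((q2 <-> q1) & ((q1 -> q3) | ((q3 & ~q3) & q1))))):
        ~(q2 | ((q2 <-> q1) & ((q1 -> q3) | ((q3 & ~q3) & q1)))): α-rule — add ~q2, ~((q2 <-> q1) & ((q1 -> q3) | ((q3 & ~q3) & q1))).
        ~((q2 <-> q1) & ((q1 -> q3) | ((q3 & ~q3) & q1))): β-rule — branch into ~(q2 <-> q1)  //  ~((q1 -> q3) | ((q3 & ~q3) & q1)).
          branch 2.2.1 (add ~(q2 <-> q1)):
            ~(q2 <-> q1): β-rule — branch into q2, ~q1  //  ~q2, q1.
              branch 2.2.1.1 (add q2, ~q1):
                × closes — contains both q2 and ~q2.
              branch 2.2.1.2 (add ~q2, q1):
                ○ open, literals {q1=1, q2=0, q4=0}.
          branch 2.2.2 (add ~((q1 -> q3) | ((q3 & ~q3) & q1))):
            ~((q1 -> q3) | ((q3 & ~q3) & q1)): α-rule — add ~(q1 -> q3), ~((q3 & ~q3) & q1).
            ~(q1 -> q3): α-rule — add q1, ~q3.
            ~((q3 & ~q3) & q1): β-rule — branch into ~(q3 & ~q3)  //  ~q1.
              branch 2.2.2.1 (add ~(q3 & ~q3)):
                ~(q3 & ~q3): β-rule — branch into ~q3  //  ~~q3.
                  branch 2.2.2.1.1 (add ~q3):
                    ○ open, literals {q1=1, q2=0, q3=0, q4=0}.
                  branch 2.2.2.1.2 (add ~~q3):
                    × closes — contains both q3 and ~q3.
              branch 2.2.2.2 (add ~q1):
                × closes — contains both q1 and ~q1.
6 branches closed, 9 open.
Each open branch fixes some atoms; the unmentioned ones are free. Counting distinct full assignments: branch {q4=0} (q3, q2, q6, q1, q5) contributes 32 new; branch {q3=0} (q4, q2, q6, q1, q5) contributes 16 new; branch {q5=1} (q3, q4, q2, q6, q1) contributes 8 new; branch {q2=1, q4=1} (q3, q6, q1, q5) contributes 4 new; branch {q1=1, q2=1, q3=1, q4=1} (q6, q5) contributes 0 new; branch {q1=0, q2=0, q4=1} (q3, q6, q5) contributes 2 new; branch {q1=0, q2=0, q3=1, q4=1} (q6, q5) contributes 0 new; branch {q1=1, q2=0, q4=0} (q3, q6, q5) contributes 0 new; branch {q1=1, q2=0, q3=0, q4=0} (q6, q5) contributes 0 new. Total: 62.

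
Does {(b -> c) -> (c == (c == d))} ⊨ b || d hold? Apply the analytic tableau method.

Yes

Initial set: {((b -> c) -> (c == (c == d))); !(b || d)}.
!(b || d): α-rule — add !b, !d.
((b -> c) -> (c == (c == d))): β-rule — branch into !(b -> c)  //  (c == (c == d)).
  branch 1 (add !(b -> c)):
    !(b -> c): α-rule — add b, !c.
    × closes — contains both b and !b.
  branch 2 (add (c == (c == d))):
    (c == (c == d)): β-rule — branch into c, (c == d)  //  !c, !(c == d).
      branch 2.1 (add c, (c == d)):
        (c == d): β-rule — branch into c, d  //  !c, !d.
          branch 2.1.1 (add c, d):
            × closes — contains both d and !d.
          branch 2.1.2 (add !c, !d):
            × closes — contains both c and !c.
      branch 2.2 (add !c, !(c == d)):
        !(c == d): β-rule — branch into c, !d  //  !c, d.
          branch 2.2.1 (add c, !d):
            × closes — contains both c and !c.
          branch 2.2.2 (add !c, d):
            × closes — contains both d and !d.
All 5 branches close.
Every branch closed, so the premises entail the conclusion.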